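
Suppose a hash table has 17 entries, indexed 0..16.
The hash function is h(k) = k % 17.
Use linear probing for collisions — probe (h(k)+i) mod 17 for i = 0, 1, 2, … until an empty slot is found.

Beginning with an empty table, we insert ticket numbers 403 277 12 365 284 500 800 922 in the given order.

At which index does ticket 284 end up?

403: h=12 => slot 12
277: h=5 => slot 5
12: h=12, probe 12,13 => slot 13
365: h=8 => slot 8
284: h=12, probe 12,13,14 => slot 14
500: h=7 => slot 7
800: h=1 => slot 1
922: h=4 => slot 4
Table: [_, 800, _, _, 922, 277, _, 500, 365, _, _, _, 403, 12, 284, _, _]

14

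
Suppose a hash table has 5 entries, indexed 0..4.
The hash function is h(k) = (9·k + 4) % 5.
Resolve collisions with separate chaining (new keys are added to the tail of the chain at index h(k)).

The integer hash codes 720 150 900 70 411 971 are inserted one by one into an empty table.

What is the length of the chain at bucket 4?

Insert 720: h=4, bucket 4 empty -> new chain.
Insert 150: h=4, bucket 4 nonempty -> append to chain.
Insert 900: h=4, bucket 4 nonempty -> append to chain.
Insert 70: h=4, bucket 4 nonempty -> append to chain.
Insert 411: h=3, bucket 3 empty -> new chain.
Insert 971: h=3, bucket 3 nonempty -> append to chain.
Final buckets:
0: .
1: .
2: .
3: 411 -> 971
4: 720 -> 150 -> 900 -> 70

4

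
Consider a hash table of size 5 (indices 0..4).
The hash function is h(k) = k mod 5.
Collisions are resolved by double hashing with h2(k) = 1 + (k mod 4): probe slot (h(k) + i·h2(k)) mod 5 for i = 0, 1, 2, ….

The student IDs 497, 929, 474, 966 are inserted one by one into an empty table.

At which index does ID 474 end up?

0

Insert 497: h=2, slot 2 empty -> index 2.
Insert 929: h=4, slot 4 empty -> index 4.
Insert 474: h=4, h2=3, slots 4,2 occupied -> index 0.
Insert 966: h=1, slot 1 empty -> index 1.
Table: [474, 966, 497, ., 929]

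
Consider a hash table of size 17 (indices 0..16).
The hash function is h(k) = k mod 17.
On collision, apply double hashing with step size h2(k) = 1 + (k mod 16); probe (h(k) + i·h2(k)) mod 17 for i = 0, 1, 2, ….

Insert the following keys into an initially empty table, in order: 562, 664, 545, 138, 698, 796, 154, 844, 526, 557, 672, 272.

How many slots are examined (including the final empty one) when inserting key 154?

Insert 562: h=1, slot 1 empty => index 1.
Insert 664: h=1, h2=9, slot 1 occupied => index 10.
Insert 545: h=1, h2=2, slot 1 occupied => index 3.
Insert 138: h=2, slot 2 empty => index 2.
Insert 698: h=1, h2=11, slot 1 occupied => index 12.
Insert 796: h=14, slot 14 empty => index 14.
Insert 154: h=1, h2=11, slots 1,12 occupied => index 6.
Insert 844: h=11, slot 11 empty => index 11.
Insert 526: h=16, slot 16 empty => index 16.
Insert 557: h=13, slot 13 empty => index 13.
Insert 672: h=9, slot 9 empty => index 9.
Insert 272: h=0, slot 0 empty => index 0.
Table: [272, 562, 138, 545, ., ., 154, ., ., 672, 664, 844, 698, 557, 796, ., 526]

3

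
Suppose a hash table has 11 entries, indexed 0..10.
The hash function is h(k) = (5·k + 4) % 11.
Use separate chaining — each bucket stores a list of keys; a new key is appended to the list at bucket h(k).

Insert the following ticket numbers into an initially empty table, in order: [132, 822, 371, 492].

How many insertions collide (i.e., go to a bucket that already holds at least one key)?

132 → bucket 4
822 → bucket 0
371 → bucket 0 (collision)
492 → bucket 0 (collision)
Final buckets:
0: 822 -> 371 -> 492
1: _
2: _
3: _
4: 132
5: _
6: _
7: _
8: _
9: _
10: _

2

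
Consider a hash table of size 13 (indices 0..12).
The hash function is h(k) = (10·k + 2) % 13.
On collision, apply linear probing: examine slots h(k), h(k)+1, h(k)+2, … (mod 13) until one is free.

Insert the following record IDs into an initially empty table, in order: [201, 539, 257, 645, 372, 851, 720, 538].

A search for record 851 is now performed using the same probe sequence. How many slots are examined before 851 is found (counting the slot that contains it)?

4

Insert 201: h=10, slot 10 empty -> index 10.
Insert 539: h=10, slot 10 occupied -> index 11.
Insert 257: h=11, slot 11 occupied -> index 12.
Insert 645: h=4, slot 4 empty -> index 4.
Insert 372: h=4, slot 4 occupied -> index 5.
Insert 851: h=10, slots 10,11,12 occupied -> index 0.
Insert 720: h=0, slot 0 occupied -> index 1.
Insert 538: h=0, slots 0,1 occupied -> index 2.
Table: [851, 720, 538, -, 645, 372, -, -, -, -, 201, 539, 257]
Lookup 851: h=10, probe 10,11,12,0 → found at 0.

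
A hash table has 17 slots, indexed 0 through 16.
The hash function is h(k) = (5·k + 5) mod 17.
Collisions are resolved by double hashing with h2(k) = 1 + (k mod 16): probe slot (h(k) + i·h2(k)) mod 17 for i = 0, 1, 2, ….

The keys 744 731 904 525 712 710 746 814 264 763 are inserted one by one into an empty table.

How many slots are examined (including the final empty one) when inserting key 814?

744 hashes to 2; slot 2 is free → place at 2.
731 hashes to 5; slot 5 is free → place at 5.
904 hashes to 3; slot 3 is free → place at 3.
525 hashes to 12; slot 12 is free → place at 12.
712 hashes to 12, h2=9; 12 taken → place at 4.
710 hashes to 2, h2=7; 2 taken → place at 9.
746 hashes to 12, h2=11; 12 taken → place at 6.
814 hashes to 12, h2=15; 12 taken → place at 10.
264 hashes to 16; slot 16 is free → place at 16.
763 hashes to 12, h2=12; 12 taken → place at 7.
Table: [—, —, 744, 904, 712, 731, 746, 763, —, 710, 814, —, 525, —, —, —, 264]

2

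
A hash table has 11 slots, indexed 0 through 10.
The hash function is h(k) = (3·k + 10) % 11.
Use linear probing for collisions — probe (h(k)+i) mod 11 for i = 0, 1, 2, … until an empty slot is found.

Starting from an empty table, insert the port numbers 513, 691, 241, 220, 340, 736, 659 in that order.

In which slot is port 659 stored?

Insert 513: h=9, slot 9 empty → index 9.
Insert 691: h=4, slot 4 empty → index 4.
Insert 241: h=7, slot 7 empty → index 7.
Insert 220: h=10, slot 10 empty → index 10.
Insert 340: h=7, slot 7 occupied → index 8.
Insert 736: h=7, slots 7,8,9,10 occupied → index 0.
Insert 659: h=7, slots 7,8,9,10,0 occupied → index 1.
Table: [736, 659, —, —, 691, —, —, 241, 340, 513, 220]

1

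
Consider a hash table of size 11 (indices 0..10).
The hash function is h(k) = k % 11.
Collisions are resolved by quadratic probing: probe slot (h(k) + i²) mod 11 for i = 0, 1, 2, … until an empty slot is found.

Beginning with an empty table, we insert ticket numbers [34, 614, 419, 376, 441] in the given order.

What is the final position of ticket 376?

3

34 hashes to 1; slot 1 is free -> place at 1.
614 hashes to 9; slot 9 is free -> place at 9.
419 hashes to 1; 1 taken -> place at 2.
376 hashes to 2; 2 taken -> place at 3.
441 hashes to 1; 1,2 taken -> place at 5.
Table: [∅, 34, 419, 376, ∅, 441, ∅, ∅, ∅, 614, ∅]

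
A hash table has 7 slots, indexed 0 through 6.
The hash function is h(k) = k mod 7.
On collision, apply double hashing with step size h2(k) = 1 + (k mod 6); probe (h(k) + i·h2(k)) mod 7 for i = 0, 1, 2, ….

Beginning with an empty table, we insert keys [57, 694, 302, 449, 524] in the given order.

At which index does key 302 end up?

57: h=1 => slot 1
694: h=1, h2=5, probe 1,6 => slot 6
302: h=1, h2=3, probe 1,4 => slot 4
449: h=1, h2=6, probe 1,0 => slot 0
524: h=6, h2=3, probe 6,2 => slot 2
Table: [449, 57, 524, —, 302, —, 694]

4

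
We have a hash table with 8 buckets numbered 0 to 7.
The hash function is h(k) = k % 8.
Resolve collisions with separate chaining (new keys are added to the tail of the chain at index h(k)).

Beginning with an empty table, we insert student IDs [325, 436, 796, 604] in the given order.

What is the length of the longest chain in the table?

Insert 325: h=5, bucket 5 empty → new chain.
Insert 436: h=4, bucket 4 empty → new chain.
Insert 796: h=4, bucket 4 nonempty → append to chain.
Insert 604: h=4, bucket 4 nonempty → append to chain.
Final buckets:
0: _
1: _
2: _
3: _
4: 436 -> 796 -> 604
5: 325
6: _
7: _

3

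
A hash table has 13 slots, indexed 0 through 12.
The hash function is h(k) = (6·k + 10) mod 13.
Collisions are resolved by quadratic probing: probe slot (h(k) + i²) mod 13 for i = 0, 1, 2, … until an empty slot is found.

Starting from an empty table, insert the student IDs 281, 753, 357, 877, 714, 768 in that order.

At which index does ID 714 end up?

281 hashes to 6; slot 6 is free => place at 6.
753 hashes to 4; slot 4 is free => place at 4.
357 hashes to 7; slot 7 is free => place at 7.
877 hashes to 7; 7 taken => place at 8.
714 hashes to 4; 4 taken => place at 5.
768 hashes to 3; slot 3 is free => place at 3.
Table: [—, —, —, 768, 753, 714, 281, 357, 877, —, —, —, —]

5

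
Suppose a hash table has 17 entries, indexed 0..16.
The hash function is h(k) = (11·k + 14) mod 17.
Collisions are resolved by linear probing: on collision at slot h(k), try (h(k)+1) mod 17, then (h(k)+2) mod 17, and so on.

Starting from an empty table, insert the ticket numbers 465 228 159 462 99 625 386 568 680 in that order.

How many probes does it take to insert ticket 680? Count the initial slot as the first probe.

3

465: h=12 → slot 12
228: h=6 → slot 6
159: h=12, probe 12,13 → slot 13
462: h=13, probe 13,14 → slot 14
99: h=15 → slot 15
625: h=4 → slot 4
386: h=10 → slot 10
568: h=6, probe 6,7 → slot 7
680: h=14, probe 14,15,16 → slot 16
Table: [∅, ∅, ∅, ∅, 625, ∅, 228, 568, ∅, ∅, 386, ∅, 465, 159, 462, 99, 680]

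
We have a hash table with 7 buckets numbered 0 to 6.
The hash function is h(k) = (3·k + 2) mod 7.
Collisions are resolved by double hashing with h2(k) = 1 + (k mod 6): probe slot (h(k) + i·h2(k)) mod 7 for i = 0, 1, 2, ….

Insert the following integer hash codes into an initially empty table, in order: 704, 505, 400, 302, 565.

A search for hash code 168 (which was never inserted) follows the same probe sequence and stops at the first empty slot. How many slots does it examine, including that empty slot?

3

Insert 704: h=0, slot 0 empty -> index 0.
Insert 505: h=5, slot 5 empty -> index 5.
Insert 400: h=5, h2=5, slot 5 occupied -> index 3.
Insert 302: h=5, h2=3, slot 5 occupied -> index 1.
Insert 565: h=3, h2=2, slots 3,5,0 occupied -> index 2.
Table: [704, 302, 565, 400, —, 505, —]
Lookup 168: h=2, h2=1, probe 2,3,4 → slot 4 empty, not found.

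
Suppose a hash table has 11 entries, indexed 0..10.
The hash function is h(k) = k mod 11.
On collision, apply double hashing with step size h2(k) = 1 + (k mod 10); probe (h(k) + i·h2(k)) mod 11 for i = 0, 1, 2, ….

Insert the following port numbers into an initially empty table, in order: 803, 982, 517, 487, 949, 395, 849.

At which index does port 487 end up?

803: h=0 → slot 0
982: h=3 → slot 3
517: h=0, h2=8, probe 0,8 → slot 8
487: h=3, h2=8, probe 3,0,8,5 → slot 5
949: h=3, h2=10, probe 3,2 → slot 2
395: h=10 → slot 10
849: h=2, h2=10, probe 2,1 → slot 1
Table: [803, 849, 949, 982, —, 487, —, —, 517, —, 395]

5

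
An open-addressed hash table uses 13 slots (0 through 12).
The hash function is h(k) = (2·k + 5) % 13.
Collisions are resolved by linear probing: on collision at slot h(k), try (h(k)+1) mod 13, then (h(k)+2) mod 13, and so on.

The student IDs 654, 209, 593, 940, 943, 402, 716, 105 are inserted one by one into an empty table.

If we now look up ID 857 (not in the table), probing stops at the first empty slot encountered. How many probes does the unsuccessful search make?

2

654: h=0 => slot 0
209: h=7 => slot 7
593: h=8 => slot 8
940: h=0, probe 0,1 => slot 1
943: h=6 => slot 6
402: h=3 => slot 3
716: h=7, probe 7,8,9 => slot 9
105: h=7, probe 7,8,9,10 => slot 10
Table: [654, 940, ∅, 402, ∅, ∅, 943, 209, 593, 716, 105, ∅, ∅]
Lookup 857: h=3, probe 3,4 → slot 4 empty, not found.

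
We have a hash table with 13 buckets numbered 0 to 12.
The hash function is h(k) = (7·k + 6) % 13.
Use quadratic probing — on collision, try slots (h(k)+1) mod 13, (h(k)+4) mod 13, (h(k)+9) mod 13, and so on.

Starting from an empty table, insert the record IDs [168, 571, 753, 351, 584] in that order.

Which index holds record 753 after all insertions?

168 hashes to 12; slot 12 is free → place at 12.
571 hashes to 12; 12 taken → place at 0.
753 hashes to 12; 12,0 taken → place at 3.
351 hashes to 6; slot 6 is free → place at 6.
584 hashes to 12; 12,0,3 taken → place at 8.
Table: [571, ., ., 753, ., ., 351, ., 584, ., ., ., 168]

3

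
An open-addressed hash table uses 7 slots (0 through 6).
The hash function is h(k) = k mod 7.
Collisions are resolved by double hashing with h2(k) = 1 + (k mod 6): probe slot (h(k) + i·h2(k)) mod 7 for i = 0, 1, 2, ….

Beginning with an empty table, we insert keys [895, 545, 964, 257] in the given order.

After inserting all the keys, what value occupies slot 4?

895: h=6 → slot 6
545: h=6, h2=6, probe 6,5 → slot 5
964: h=5, h2=5, probe 5,3 → slot 3
257: h=5, h2=6, probe 5,4 → slot 4
Table: [-, -, -, 964, 257, 545, 895]

257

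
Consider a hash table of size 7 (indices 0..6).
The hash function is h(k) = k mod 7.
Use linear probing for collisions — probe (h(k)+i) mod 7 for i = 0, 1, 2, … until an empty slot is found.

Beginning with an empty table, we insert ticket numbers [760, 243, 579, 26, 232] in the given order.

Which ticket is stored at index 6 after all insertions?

760 hashes to 4; slot 4 is free → place at 4.
243 hashes to 5; slot 5 is free → place at 5.
579 hashes to 5; 5 taken → place at 6.
26 hashes to 5; 5,6 taken → place at 0.
232 hashes to 1; slot 1 is free → place at 1.
Table: [26, 232, _, _, 760, 243, 579]

579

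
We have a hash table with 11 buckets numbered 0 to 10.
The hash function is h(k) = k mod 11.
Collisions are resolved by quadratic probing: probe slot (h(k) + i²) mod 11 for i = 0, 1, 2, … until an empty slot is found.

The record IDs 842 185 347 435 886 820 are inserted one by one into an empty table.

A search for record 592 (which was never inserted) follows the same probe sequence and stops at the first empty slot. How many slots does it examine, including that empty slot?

3

Insert 842: h=6, slot 6 empty => index 6.
Insert 185: h=9, slot 9 empty => index 9.
Insert 347: h=6, slot 6 occupied => index 7.
Insert 435: h=6, slots 6,7 occupied => index 10.
Insert 886: h=6, slots 6,7,10 occupied => index 4.
Insert 820: h=6, slots 6,7,10,4 occupied => index 0.
Table: [820, ., ., ., 886, ., 842, 347, ., 185, 435]
Lookup 592: h=9, probe 9,10,2 → slot 2 empty, not found.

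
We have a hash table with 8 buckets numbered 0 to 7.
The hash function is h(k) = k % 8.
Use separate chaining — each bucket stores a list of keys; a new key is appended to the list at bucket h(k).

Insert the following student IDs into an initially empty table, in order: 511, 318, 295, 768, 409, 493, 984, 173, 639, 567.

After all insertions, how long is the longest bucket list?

Insert 511: h=7, bucket 7 empty -> new chain.
Insert 318: h=6, bucket 6 empty -> new chain.
Insert 295: h=7, bucket 7 nonempty -> append to chain.
Insert 768: h=0, bucket 0 empty -> new chain.
Insert 409: h=1, bucket 1 empty -> new chain.
Insert 493: h=5, bucket 5 empty -> new chain.
Insert 984: h=0, bucket 0 nonempty -> append to chain.
Insert 173: h=5, bucket 5 nonempty -> append to chain.
Insert 639: h=7, bucket 7 nonempty -> append to chain.
Insert 567: h=7, bucket 7 nonempty -> append to chain.
Final buckets:
0: 768 -> 984
1: 409
2: _
3: _
4: _
5: 493 -> 173
6: 318
7: 511 -> 295 -> 639 -> 567

4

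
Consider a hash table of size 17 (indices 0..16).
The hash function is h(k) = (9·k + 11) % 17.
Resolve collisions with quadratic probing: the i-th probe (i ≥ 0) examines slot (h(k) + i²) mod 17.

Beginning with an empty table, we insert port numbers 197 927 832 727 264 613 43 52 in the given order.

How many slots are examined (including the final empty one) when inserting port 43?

197: h=16 → slot 16
927: h=7 → slot 7
832: h=2 → slot 2
727: h=9 → slot 9
264: h=7, probe 7,8 → slot 8
613: h=3 → slot 3
43: h=7, probe 7,8,11 → slot 11
52: h=3, probe 3,4 → slot 4
Table: [∅, ∅, 832, 613, 52, ∅, ∅, 927, 264, 727, ∅, 43, ∅, ∅, ∅, ∅, 197]

3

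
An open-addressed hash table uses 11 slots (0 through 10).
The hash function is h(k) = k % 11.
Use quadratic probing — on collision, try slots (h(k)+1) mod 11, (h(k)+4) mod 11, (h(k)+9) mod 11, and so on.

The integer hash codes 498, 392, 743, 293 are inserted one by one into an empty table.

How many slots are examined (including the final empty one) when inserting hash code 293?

498: h=3 → slot 3
392: h=7 → slot 7
743: h=6 → slot 6
293: h=7, probe 7,8 → slot 8
Table: [-, -, -, 498, -, -, 743, 392, 293, -, -]

2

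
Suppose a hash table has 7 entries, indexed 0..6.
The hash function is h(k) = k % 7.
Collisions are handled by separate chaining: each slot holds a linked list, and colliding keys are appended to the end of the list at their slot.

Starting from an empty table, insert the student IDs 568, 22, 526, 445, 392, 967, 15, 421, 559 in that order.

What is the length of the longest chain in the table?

6

568 -> bucket 1
22 -> bucket 1 (collision)
526 -> bucket 1 (collision)
445 -> bucket 4
392 -> bucket 0
967 -> bucket 1 (collision)
15 -> bucket 1 (collision)
421 -> bucket 1 (collision)
559 -> bucket 6
Final buckets:
0: 392
1: 568 -> 22 -> 526 -> 967 -> 15 -> 421
2: ∅
3: ∅
4: 445
5: ∅
6: 559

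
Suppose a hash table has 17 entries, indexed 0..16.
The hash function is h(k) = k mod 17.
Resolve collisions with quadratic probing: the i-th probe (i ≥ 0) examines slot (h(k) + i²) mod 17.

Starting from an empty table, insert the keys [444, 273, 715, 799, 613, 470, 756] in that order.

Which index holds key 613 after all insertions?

10

444 hashes to 2; slot 2 is free -> place at 2.
273 hashes to 1; slot 1 is free -> place at 1.
715 hashes to 1; 1,2 taken -> place at 5.
799 hashes to 0; slot 0 is free -> place at 0.
613 hashes to 1; 1,2,5 taken -> place at 10.
470 hashes to 11; slot 11 is free -> place at 11.
756 hashes to 8; slot 8 is free -> place at 8.
Table: [799, 273, 444, ∅, ∅, 715, ∅, ∅, 756, ∅, 613, 470, ∅, ∅, ∅, ∅, ∅]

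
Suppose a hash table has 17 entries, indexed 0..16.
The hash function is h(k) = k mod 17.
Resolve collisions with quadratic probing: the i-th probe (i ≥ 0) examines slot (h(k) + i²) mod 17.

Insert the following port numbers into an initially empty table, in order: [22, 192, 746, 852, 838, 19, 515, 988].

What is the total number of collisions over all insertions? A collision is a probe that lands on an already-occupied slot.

22: h=5 => slot 5
192: h=5, probe 5,6 => slot 6
746: h=15 => slot 15
852: h=2 => slot 2
838: h=5, probe 5,6,9 => slot 9
19: h=2, probe 2,3 => slot 3
515: h=5, probe 5,6,9,14 => slot 14
988: h=2, probe 2,3,6,11 => slot 11
Table: [—, —, 852, 19, —, 22, 192, —, —, 838, —, 988, —, —, 515, 746, —]

10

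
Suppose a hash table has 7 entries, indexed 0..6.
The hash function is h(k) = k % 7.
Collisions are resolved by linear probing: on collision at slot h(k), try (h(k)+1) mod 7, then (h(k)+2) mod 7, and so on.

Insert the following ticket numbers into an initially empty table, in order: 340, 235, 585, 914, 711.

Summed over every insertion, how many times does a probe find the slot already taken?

10

Insert 340: h=4, slot 4 empty => index 4.
Insert 235: h=4, slot 4 occupied => index 5.
Insert 585: h=4, slots 4,5 occupied => index 6.
Insert 914: h=4, slots 4,5,6 occupied => index 0.
Insert 711: h=4, slots 4,5,6,0 occupied => index 1.
Table: [914, 711, ., ., 340, 235, 585]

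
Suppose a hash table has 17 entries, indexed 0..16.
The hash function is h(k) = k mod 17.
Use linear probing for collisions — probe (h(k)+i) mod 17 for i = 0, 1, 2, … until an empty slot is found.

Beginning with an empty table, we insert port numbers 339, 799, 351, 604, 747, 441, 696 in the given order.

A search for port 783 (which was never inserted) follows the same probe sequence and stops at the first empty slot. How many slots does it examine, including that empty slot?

339: h=16 => slot 16
799: h=0 => slot 0
351: h=11 => slot 11
604: h=9 => slot 9
747: h=16, probe 16,0,1 => slot 1
441: h=16, probe 16,0,1,2 => slot 2
696: h=16, probe 16,0,1,2,3 => slot 3
Table: [799, 747, 441, 696, —, —, —, —, —, 604, —, 351, —, —, —, —, 339]
Lookup 783: h=1, probe 1,2,3,4 → slot 4 empty, not found.

4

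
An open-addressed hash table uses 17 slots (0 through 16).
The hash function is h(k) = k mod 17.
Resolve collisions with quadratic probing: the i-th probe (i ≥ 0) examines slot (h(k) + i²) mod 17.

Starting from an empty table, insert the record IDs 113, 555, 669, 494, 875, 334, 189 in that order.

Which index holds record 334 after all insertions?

15

Insert 113: h=11, slot 11 empty => index 11.
Insert 555: h=11, slot 11 occupied => index 12.
Insert 669: h=6, slot 6 empty => index 6.
Insert 494: h=1, slot 1 empty => index 1.
Insert 875: h=8, slot 8 empty => index 8.
Insert 334: h=11, slots 11,12 occupied => index 15.
Insert 189: h=2, slot 2 empty => index 2.
Table: [—, 494, 189, —, —, —, 669, —, 875, —, —, 113, 555, —, —, 334, —]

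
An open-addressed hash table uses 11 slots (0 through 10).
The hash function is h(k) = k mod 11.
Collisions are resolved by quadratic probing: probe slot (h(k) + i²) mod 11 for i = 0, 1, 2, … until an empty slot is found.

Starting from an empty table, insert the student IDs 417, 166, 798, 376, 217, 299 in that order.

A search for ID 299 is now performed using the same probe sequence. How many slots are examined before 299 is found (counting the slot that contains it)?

2

417: h=10 -> slot 10
166: h=1 -> slot 1
798: h=6 -> slot 6
376: h=2 -> slot 2
217: h=8 -> slot 8
299: h=2, probe 2,3 -> slot 3
Table: [-, 166, 376, 299, -, -, 798, -, 217, -, 417]
Lookup 299: h=2, probe 2,3 → found at 3.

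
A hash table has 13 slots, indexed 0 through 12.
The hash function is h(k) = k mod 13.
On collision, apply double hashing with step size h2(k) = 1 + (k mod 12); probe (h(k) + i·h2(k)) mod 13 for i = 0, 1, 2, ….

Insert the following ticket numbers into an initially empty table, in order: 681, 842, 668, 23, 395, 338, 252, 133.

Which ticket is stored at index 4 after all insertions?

395

681: h=5 => slot 5
842: h=10 => slot 10
668: h=5, h2=9, probe 5,1 => slot 1
23: h=10, h2=12, probe 10,9 => slot 9
395: h=5, h2=12, probe 5,4 => slot 4
338: h=0 => slot 0
252: h=5, h2=1, probe 5,6 => slot 6
133: h=3 => slot 3
Table: [338, 668, ∅, 133, 395, 681, 252, ∅, ∅, 23, 842, ∅, ∅]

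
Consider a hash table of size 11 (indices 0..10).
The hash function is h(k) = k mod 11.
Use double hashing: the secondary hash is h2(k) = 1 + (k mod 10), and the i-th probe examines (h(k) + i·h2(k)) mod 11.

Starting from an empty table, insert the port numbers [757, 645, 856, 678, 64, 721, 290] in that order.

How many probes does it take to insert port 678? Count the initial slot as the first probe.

3

757: h=9 → slot 9
645: h=7 → slot 7
856: h=9, h2=7, probe 9,5 → slot 5
678: h=7, h2=9, probe 7,5,3 → slot 3
64: h=9, h2=5, probe 9,3,8 → slot 8
721: h=6 → slot 6
290: h=4 → slot 4
Table: [-, -, -, 678, 290, 856, 721, 645, 64, 757, -]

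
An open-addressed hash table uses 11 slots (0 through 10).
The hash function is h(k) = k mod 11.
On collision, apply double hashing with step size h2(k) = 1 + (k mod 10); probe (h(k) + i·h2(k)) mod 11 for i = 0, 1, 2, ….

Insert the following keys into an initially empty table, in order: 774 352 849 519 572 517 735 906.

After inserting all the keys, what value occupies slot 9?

735

Insert 774: h=4, slot 4 empty => index 4.
Insert 352: h=0, slot 0 empty => index 0.
Insert 849: h=2, slot 2 empty => index 2.
Insert 519: h=2, h2=10, slot 2 occupied => index 1.
Insert 572: h=0, h2=3, slot 0 occupied => index 3.
Insert 517: h=0, h2=8, slot 0 occupied => index 8.
Insert 735: h=9, slot 9 empty => index 9.
Insert 906: h=4, h2=7, slots 4,0 occupied => index 7.
Table: [352, 519, 849, 572, 774, ., ., 906, 517, 735, .]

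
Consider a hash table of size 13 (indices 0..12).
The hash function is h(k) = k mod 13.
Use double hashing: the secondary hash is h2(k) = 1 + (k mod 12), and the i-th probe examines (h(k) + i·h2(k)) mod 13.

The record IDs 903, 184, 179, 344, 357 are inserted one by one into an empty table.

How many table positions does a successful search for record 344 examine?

3

903 hashes to 6; slot 6 is free → place at 6.
184 hashes to 2; slot 2 is free → place at 2.
179 hashes to 10; slot 10 is free → place at 10.
344 hashes to 6, h2=9; 6,2 taken → place at 11.
357 hashes to 6, h2=10; 6 taken → place at 3.
Table: [_, _, 184, 357, _, _, 903, _, _, _, 179, 344, _]
Lookup 344: h=6, h2=9, probe 6,2,11 → found at 11.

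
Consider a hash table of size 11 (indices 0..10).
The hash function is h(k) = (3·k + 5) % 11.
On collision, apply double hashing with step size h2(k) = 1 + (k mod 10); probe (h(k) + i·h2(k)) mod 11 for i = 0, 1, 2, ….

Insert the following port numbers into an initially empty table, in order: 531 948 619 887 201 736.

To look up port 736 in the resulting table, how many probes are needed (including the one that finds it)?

Insert 531: h=3, slot 3 empty → index 3.
Insert 948: h=0, slot 0 empty → index 0.
Insert 619: h=3, h2=10, slot 3 occupied → index 2.
Insert 887: h=4, slot 4 empty → index 4.
Insert 201: h=3, h2=2, slot 3 occupied → index 5.
Insert 736: h=2, h2=7, slot 2 occupied → index 9.
Table: [948, -, 619, 531, 887, 201, -, -, -, 736, -]
Lookup 736: h=2, h2=7, probe 2,9 → found at 9.

2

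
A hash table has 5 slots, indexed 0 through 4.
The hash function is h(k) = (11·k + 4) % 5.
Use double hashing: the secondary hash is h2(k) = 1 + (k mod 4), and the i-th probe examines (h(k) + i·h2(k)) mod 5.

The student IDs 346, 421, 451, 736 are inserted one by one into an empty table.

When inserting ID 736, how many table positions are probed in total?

Insert 346: h=0, slot 0 empty => index 0.
Insert 421: h=0, h2=2, slot 0 occupied => index 2.
Insert 451: h=0, h2=4, slot 0 occupied => index 4.
Insert 736: h=0, h2=1, slot 0 occupied => index 1.
Table: [346, 736, 421, ., 451]

2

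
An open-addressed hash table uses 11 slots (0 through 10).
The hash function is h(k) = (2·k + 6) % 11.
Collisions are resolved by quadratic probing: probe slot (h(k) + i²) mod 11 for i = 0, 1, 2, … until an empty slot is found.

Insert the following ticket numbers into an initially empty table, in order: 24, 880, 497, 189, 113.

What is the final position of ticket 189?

24: h=10 → slot 10
880: h=6 → slot 6
497: h=10, probe 10,0 → slot 0
189: h=10, probe 10,0,3 → slot 3
113: h=1 → slot 1
Table: [497, 113, ∅, 189, ∅, ∅, 880, ∅, ∅, ∅, 24]

3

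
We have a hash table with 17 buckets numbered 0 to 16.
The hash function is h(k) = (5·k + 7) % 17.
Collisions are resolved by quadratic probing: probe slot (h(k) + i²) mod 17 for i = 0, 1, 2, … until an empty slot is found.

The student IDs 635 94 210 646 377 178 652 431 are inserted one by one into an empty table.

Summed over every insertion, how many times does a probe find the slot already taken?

635: h=3 -> slot 3
94: h=1 -> slot 1
210: h=3, probe 3,4 -> slot 4
646: h=7 -> slot 7
377: h=5 -> slot 5
178: h=13 -> slot 13
652: h=3, probe 3,4,7,12 -> slot 12
431: h=3, probe 3,4,7,12,2 -> slot 2
Table: [∅, 94, 431, 635, 210, 377, ∅, 646, ∅, ∅, ∅, ∅, 652, 178, ∅, ∅, ∅]

8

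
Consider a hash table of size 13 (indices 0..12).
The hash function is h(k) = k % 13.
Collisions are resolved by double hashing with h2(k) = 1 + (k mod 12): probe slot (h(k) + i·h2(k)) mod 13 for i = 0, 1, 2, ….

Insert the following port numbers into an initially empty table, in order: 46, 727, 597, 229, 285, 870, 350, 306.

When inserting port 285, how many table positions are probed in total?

3

46 hashes to 7; slot 7 is free -> place at 7.
727 hashes to 12; slot 12 is free -> place at 12.
597 hashes to 12, h2=10; 12 taken -> place at 9.
229 hashes to 8; slot 8 is free -> place at 8.
285 hashes to 12, h2=10; 12,9 taken -> place at 6.
870 hashes to 12, h2=7; 12,6 taken -> place at 0.
350 hashes to 12, h2=3; 12 taken -> place at 2.
306 hashes to 7, h2=7; 7 taken -> place at 1.
Table: [870, 306, 350, ∅, ∅, ∅, 285, 46, 229, 597, ∅, ∅, 727]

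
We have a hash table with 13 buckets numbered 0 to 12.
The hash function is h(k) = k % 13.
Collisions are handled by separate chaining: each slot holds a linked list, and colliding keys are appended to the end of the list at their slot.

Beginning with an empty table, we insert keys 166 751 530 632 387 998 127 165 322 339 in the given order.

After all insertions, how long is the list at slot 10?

Insert 166: h=10, bucket 10 empty → new chain.
Insert 751: h=10, bucket 10 nonempty → append to chain.
Insert 530: h=10, bucket 10 nonempty → append to chain.
Insert 632: h=8, bucket 8 empty → new chain.
Insert 387: h=10, bucket 10 nonempty → append to chain.
Insert 998: h=10, bucket 10 nonempty → append to chain.
Insert 127: h=10, bucket 10 nonempty → append to chain.
Insert 165: h=9, bucket 9 empty → new chain.
Insert 322: h=10, bucket 10 nonempty → append to chain.
Insert 339: h=1, bucket 1 empty → new chain.
Final buckets:
0: _
1: 339
2: _
3: _
4: _
5: _
6: _
7: _
8: 632
9: 165
10: 166 -> 751 -> 530 -> 387 -> 998 -> 127 -> 322
11: _
12: _

7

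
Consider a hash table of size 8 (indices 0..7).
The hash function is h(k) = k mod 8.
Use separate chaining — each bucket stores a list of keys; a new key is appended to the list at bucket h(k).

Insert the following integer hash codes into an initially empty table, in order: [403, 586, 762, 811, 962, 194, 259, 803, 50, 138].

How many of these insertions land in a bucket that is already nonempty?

Insert 403: h=3, bucket 3 empty → new chain.
Insert 586: h=2, bucket 2 empty → new chain.
Insert 762: h=2, bucket 2 nonempty → append to chain.
Insert 811: h=3, bucket 3 nonempty → append to chain.
Insert 962: h=2, bucket 2 nonempty → append to chain.
Insert 194: h=2, bucket 2 nonempty → append to chain.
Insert 259: h=3, bucket 3 nonempty → append to chain.
Insert 803: h=3, bucket 3 nonempty → append to chain.
Insert 50: h=2, bucket 2 nonempty → append to chain.
Insert 138: h=2, bucket 2 nonempty → append to chain.
Final buckets:
0: ∅
1: ∅
2: 586 -> 762 -> 962 -> 194 -> 50 -> 138
3: 403 -> 811 -> 259 -> 803
4: ∅
5: ∅
6: ∅
7: ∅

8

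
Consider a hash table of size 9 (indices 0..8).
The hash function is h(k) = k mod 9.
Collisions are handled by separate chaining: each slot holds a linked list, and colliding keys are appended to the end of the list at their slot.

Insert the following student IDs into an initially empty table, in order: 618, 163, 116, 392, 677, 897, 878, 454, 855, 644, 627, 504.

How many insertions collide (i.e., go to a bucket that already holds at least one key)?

5

Insert 618: h=6, bucket 6 empty → new chain.
Insert 163: h=1, bucket 1 empty → new chain.
Insert 116: h=8, bucket 8 empty → new chain.
Insert 392: h=5, bucket 5 empty → new chain.
Insert 677: h=2, bucket 2 empty → new chain.
Insert 897: h=6, bucket 6 nonempty → append to chain.
Insert 878: h=5, bucket 5 nonempty → append to chain.
Insert 454: h=4, bucket 4 empty → new chain.
Insert 855: h=0, bucket 0 empty → new chain.
Insert 644: h=5, bucket 5 nonempty → append to chain.
Insert 627: h=6, bucket 6 nonempty → append to chain.
Insert 504: h=0, bucket 0 nonempty → append to chain.
Final buckets:
0: 855 -> 504
1: 163
2: 677
3: ∅
4: 454
5: 392 -> 878 -> 644
6: 618 -> 897 -> 627
7: ∅
8: 116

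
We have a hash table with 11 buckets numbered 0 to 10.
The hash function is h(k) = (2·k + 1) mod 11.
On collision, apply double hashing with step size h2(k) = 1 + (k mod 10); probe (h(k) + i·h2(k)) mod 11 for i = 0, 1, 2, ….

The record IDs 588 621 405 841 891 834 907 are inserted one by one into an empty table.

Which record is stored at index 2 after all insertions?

621

588: h=0 -> slot 0
621: h=0, h2=2, probe 0,2 -> slot 2
405: h=8 -> slot 8
841: h=0, h2=2, probe 0,2,4 -> slot 4
891: h=1 -> slot 1
834: h=8, h2=5, probe 8,2,7 -> slot 7
907: h=0, h2=8, probe 0,8,5 -> slot 5
Table: [588, 891, 621, -, 841, 907, -, 834, 405, -, -]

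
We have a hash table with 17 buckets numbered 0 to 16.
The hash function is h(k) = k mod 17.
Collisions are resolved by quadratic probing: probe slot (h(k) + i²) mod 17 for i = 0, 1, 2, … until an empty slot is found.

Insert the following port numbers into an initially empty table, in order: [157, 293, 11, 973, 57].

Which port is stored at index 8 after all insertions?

973

Insert 157: h=4, slot 4 empty => index 4.
Insert 293: h=4, slot 4 occupied => index 5.
Insert 11: h=11, slot 11 empty => index 11.
Insert 973: h=4, slots 4,5 occupied => index 8.
Insert 57: h=6, slot 6 empty => index 6.
Table: [∅, ∅, ∅, ∅, 157, 293, 57, ∅, 973, ∅, ∅, 11, ∅, ∅, ∅, ∅, ∅]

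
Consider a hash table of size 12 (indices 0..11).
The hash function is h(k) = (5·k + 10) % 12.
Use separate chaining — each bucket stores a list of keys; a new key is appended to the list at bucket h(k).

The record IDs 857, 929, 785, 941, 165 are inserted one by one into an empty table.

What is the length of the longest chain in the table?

Insert 857: h=11, bucket 11 empty -> new chain.
Insert 929: h=11, bucket 11 nonempty -> append to chain.
Insert 785: h=11, bucket 11 nonempty -> append to chain.
Insert 941: h=11, bucket 11 nonempty -> append to chain.
Insert 165: h=7, bucket 7 empty -> new chain.
Final buckets:
0: _
1: _
2: _
3: _
4: _
5: _
6: _
7: 165
8: _
9: _
10: _
11: 857 -> 929 -> 785 -> 941

4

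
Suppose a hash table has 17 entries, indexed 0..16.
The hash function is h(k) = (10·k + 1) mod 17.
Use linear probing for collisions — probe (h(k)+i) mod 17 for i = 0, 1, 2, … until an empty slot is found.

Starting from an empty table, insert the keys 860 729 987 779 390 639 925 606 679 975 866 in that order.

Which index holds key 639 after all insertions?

0

860: h=16 → slot 16
729: h=15 → slot 15
987: h=11 → slot 11
779: h=5 → slot 5
390: h=8 → slot 8
639: h=16, probe 16,0 → slot 0
925: h=3 → slot 3
606: h=9 → slot 9
679: h=8, probe 8,9,10 → slot 10
975: h=10, probe 10,11,12 → slot 12
866: h=8, probe 8,9,10,11,12,13 → slot 13
Table: [639, —, —, 925, —, 779, —, —, 390, 606, 679, 987, 975, 866, —, 729, 860]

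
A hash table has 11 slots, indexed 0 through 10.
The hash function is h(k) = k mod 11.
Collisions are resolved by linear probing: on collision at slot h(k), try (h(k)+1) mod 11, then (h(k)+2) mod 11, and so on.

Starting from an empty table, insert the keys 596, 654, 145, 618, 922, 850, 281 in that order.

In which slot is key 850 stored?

6

596: h=2 -> slot 2
654: h=5 -> slot 5
145: h=2, probe 2,3 -> slot 3
618: h=2, probe 2,3,4 -> slot 4
922: h=9 -> slot 9
850: h=3, probe 3,4,5,6 -> slot 6
281: h=6, probe 6,7 -> slot 7
Table: [., ., 596, 145, 618, 654, 850, 281, ., 922, .]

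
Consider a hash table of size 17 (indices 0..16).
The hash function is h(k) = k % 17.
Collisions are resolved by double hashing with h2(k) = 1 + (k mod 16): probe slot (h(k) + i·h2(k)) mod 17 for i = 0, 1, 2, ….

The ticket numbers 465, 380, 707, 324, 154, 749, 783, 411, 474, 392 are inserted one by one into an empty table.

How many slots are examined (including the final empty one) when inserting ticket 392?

465 hashes to 6; slot 6 is free -> place at 6.
380 hashes to 6, h2=13; 6 taken -> place at 2.
707 hashes to 10; slot 10 is free -> place at 10.
324 hashes to 1; slot 1 is free -> place at 1.
154 hashes to 1, h2=11; 1 taken -> place at 12.
749 hashes to 1, h2=14; 1 taken -> place at 15.
783 hashes to 1, h2=16; 1 taken -> place at 0.
411 hashes to 3; slot 3 is free -> place at 3.
474 hashes to 15, h2=11; 15 taken -> place at 9.
392 hashes to 1, h2=9; 1,10,2 taken -> place at 11.
Table: [783, 324, 380, 411, ∅, ∅, 465, ∅, ∅, 474, 707, 392, 154, ∅, ∅, 749, ∅]

4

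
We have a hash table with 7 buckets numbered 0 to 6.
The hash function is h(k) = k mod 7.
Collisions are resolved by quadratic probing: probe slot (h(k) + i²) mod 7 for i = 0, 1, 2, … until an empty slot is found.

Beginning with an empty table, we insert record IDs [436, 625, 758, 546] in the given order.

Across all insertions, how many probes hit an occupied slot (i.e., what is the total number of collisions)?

436 hashes to 2; slot 2 is free -> place at 2.
625 hashes to 2; 2 taken -> place at 3.
758 hashes to 2; 2,3 taken -> place at 6.
546 hashes to 0; slot 0 is free -> place at 0.
Table: [546, ∅, 436, 625, ∅, ∅, 758]

3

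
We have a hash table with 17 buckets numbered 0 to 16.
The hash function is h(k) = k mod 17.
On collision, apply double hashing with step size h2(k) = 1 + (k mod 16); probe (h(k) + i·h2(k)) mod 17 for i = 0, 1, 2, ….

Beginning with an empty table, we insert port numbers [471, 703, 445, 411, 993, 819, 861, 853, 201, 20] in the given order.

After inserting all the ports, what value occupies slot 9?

471 hashes to 12; slot 12 is free => place at 12.
703 hashes to 6; slot 6 is free => place at 6.
445 hashes to 3; slot 3 is free => place at 3.
411 hashes to 3, h2=12; 3 taken => place at 15.
993 hashes to 7; slot 7 is free => place at 7.
819 hashes to 3, h2=4; 3,7 taken => place at 11.
861 hashes to 11, h2=14; 11 taken => place at 8.
853 hashes to 3, h2=6; 3 taken => place at 9.
201 hashes to 14; slot 14 is free => place at 14.
20 hashes to 3, h2=5; 3,8 taken => place at 13.
Table: [—, —, —, 445, —, —, 703, 993, 861, 853, —, 819, 471, 20, 201, 411, —]

853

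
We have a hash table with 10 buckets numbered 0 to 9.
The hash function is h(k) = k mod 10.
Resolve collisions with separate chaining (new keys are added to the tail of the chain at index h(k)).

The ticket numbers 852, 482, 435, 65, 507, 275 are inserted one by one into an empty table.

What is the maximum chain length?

3

852 → bucket 2
482 → bucket 2 (collision)
435 → bucket 5
65 → bucket 5 (collision)
507 → bucket 7
275 → bucket 5 (collision)
Final buckets:
0: .
1: .
2: 852 -> 482
3: .
4: .
5: 435 -> 65 -> 275
6: .
7: 507
8: .
9: .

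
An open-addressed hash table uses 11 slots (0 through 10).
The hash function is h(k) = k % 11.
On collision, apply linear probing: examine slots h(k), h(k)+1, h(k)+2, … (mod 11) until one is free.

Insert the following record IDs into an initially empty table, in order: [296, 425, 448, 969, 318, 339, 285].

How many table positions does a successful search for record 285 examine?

4

Insert 296: h=10, slot 10 empty -> index 10.
Insert 425: h=7, slot 7 empty -> index 7.
Insert 448: h=8, slot 8 empty -> index 8.
Insert 969: h=1, slot 1 empty -> index 1.
Insert 318: h=10, slot 10 occupied -> index 0.
Insert 339: h=9, slot 9 empty -> index 9.
Insert 285: h=10, slots 10,0,1 occupied -> index 2.
Table: [318, 969, 285, ∅, ∅, ∅, ∅, 425, 448, 339, 296]
Lookup 285: h=10, probe 10,0,1,2 → found at 2.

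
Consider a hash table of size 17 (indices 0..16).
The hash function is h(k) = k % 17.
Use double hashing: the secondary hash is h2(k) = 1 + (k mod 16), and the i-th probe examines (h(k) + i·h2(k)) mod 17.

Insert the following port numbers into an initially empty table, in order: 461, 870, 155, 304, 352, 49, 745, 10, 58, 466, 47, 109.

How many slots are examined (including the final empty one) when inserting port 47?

3

Insert 461: h=2, slot 2 empty => index 2.
Insert 870: h=3, slot 3 empty => index 3.
Insert 155: h=2, h2=12, slot 2 occupied => index 14.
Insert 304: h=15, slot 15 empty => index 15.
Insert 352: h=12, slot 12 empty => index 12.
Insert 49: h=15, h2=2, slot 15 occupied => index 0.
Insert 745: h=14, h2=10, slot 14 occupied => index 7.
Insert 10: h=10, slot 10 empty => index 10.
Insert 58: h=7, h2=11, slot 7 occupied => index 1.
Insert 466: h=7, h2=3, slots 7,10 occupied => index 13.
Insert 47: h=13, h2=16, slots 13,12 occupied => index 11.
Insert 109: h=7, h2=14, slot 7 occupied => index 4.
Table: [49, 58, 461, 870, 109, _, _, 745, _, _, 10, 47, 352, 466, 155, 304, _]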